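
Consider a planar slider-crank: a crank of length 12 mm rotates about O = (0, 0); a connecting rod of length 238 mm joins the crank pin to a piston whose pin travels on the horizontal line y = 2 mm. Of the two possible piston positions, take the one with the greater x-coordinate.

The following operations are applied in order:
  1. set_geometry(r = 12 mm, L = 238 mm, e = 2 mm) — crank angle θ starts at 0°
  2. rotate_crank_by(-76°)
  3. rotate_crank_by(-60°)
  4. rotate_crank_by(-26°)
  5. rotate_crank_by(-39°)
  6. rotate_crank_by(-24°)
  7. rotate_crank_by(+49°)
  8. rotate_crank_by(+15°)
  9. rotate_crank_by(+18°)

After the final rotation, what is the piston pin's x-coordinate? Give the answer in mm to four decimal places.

set_geometry: r = 12 mm, L = 238 mm, e = 2 mm; θ ← 0°
rotate_crank_by(-76°): θ ← 0° -76° = -76°
rotate_crank_by(-60°): θ ← -76° -60° = -136°
rotate_crank_by(-26°): θ ← -136° -26° = -162°
rotate_crank_by(-39°): θ ← -162° -39° = -201°
rotate_crank_by(-24°): θ ← -201° -24° = -225°
rotate_crank_by(+49°): θ ← -225° +49° = -176°
rotate_crank_by(+15°): θ ← -176° +15° = -161°
rotate_crank_by(+18°): θ ← -161° +18° = -143°
crank pin P = (r cos θ, r sin θ) = (-9.583626, -7.221780)
h = r sin θ − e = -7.221780 − 2 = -9.221780
x = r cos θ + √(L² − h²) = -9.583626 + √(56644.0 − 85.0412) = -9.583626 + 237.821275 = 228.237649

228.2376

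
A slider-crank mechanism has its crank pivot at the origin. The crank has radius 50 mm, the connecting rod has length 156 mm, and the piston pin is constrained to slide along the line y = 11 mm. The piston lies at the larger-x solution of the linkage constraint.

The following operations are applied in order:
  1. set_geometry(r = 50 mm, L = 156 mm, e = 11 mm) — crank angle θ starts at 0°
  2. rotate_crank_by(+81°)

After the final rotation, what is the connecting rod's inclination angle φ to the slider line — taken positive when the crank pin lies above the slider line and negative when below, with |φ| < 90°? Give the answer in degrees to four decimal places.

set_geometry: r = 50 mm, L = 156 mm, e = 11 mm; θ ← 0°
rotate_crank_by(+81°): θ ← 0° +81° = 81°
crank pin P = (r cos θ, r sin θ) = (7.821723, 49.384417)
h = r sin θ − e = 49.384417 − 11 = 38.384417
sin φ = h / L = 38.384417 / 156 = 0.24605396
φ = arcsin(0.24605396) = 14.244128°

14.2441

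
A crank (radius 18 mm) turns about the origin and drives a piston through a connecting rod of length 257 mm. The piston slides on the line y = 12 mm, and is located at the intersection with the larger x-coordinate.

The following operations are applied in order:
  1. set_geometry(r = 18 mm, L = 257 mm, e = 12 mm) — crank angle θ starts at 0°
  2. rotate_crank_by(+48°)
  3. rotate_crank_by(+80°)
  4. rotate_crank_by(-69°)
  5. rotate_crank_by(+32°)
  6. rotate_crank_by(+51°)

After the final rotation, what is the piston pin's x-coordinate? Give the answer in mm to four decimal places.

set_geometry: r = 18 mm, L = 257 mm, e = 12 mm; θ ← 0°
rotate_crank_by(+48°): θ ← 0° +48° = 48°
rotate_crank_by(+80°): θ ← 48° +80° = 128°
rotate_crank_by(-69°): θ ← 128° -69° = 59°
rotate_crank_by(+32°): θ ← 59° +32° = 91°
rotate_crank_by(+51°): θ ← 91° +51° = 142°
crank pin P = (r cos θ, r sin θ) = (-14.184194, 11.081907)
h = r sin θ − e = 11.081907 − 12 = -0.918093
x = r cos θ + √(L² − h²) = -14.184194 + √(66049.0 − 0.8429) = -14.184194 + 256.998360 = 242.814167

242.8142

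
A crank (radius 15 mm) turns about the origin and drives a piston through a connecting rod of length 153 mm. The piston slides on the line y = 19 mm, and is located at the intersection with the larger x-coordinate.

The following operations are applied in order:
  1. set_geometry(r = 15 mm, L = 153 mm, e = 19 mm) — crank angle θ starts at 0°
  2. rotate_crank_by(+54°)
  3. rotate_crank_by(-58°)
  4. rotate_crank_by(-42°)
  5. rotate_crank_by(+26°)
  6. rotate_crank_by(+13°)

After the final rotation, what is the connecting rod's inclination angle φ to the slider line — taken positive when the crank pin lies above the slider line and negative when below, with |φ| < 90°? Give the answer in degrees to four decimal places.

set_geometry: r = 15 mm, L = 153 mm, e = 19 mm; θ ← 0°
rotate_crank_by(+54°): θ ← 0° +54° = 54°
rotate_crank_by(-58°): θ ← 54° -58° = -4°
rotate_crank_by(-42°): θ ← -4° -42° = -46°
rotate_crank_by(+26°): θ ← -46° +26° = -20°
rotate_crank_by(+13°): θ ← -20° +13° = -7°
crank pin P = (r cos θ, r sin θ) = (14.888192, -1.828040)
h = r sin θ − e = -1.828040 − 19 = -20.828040
sin φ = h / L = -20.828040 / 153 = -0.13613098
φ = arcsin(-0.13613098) = -7.824024°

-7.8240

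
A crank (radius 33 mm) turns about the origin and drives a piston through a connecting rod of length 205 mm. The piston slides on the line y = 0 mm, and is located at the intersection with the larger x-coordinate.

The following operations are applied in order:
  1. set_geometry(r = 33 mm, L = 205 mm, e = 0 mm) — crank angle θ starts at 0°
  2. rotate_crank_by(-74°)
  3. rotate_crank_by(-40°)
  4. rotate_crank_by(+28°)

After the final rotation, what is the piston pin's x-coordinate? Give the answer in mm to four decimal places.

set_geometry: r = 33 mm, L = 205 mm, e = 0 mm; θ ← 0°
rotate_crank_by(-74°): θ ← 0° -74° = -74°
rotate_crank_by(-40°): θ ← -74° -40° = -114°
rotate_crank_by(+28°): θ ← -114° +28° = -86°
crank pin P = (r cos θ, r sin θ) = (2.301964, -32.919614)
h = r sin θ − e = -32.919614 − 0 = -32.919614
x = r cos θ + √(L² − h²) = 2.301964 + √(42025.0 − 1083.7010) = 2.301964 + 202.339564 = 204.641527

204.6415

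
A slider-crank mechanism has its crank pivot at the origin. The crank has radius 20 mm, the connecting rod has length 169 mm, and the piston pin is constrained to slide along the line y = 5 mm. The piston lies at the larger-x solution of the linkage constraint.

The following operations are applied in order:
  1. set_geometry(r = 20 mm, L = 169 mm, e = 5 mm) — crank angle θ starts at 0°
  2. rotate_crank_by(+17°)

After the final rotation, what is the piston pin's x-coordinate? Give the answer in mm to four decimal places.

set_geometry: r = 20 mm, L = 169 mm, e = 5 mm; θ ← 0°
rotate_crank_by(+17°): θ ← 0° +17° = 17°
crank pin P = (r cos θ, r sin θ) = (19.126095, 5.847434)
h = r sin θ − e = 5.847434 − 5 = 0.847434
x = r cos θ + √(L² − h²) = 19.126095 + √(28561.0 − 0.7181) = 19.126095 + 168.997875 = 188.123970

188.1240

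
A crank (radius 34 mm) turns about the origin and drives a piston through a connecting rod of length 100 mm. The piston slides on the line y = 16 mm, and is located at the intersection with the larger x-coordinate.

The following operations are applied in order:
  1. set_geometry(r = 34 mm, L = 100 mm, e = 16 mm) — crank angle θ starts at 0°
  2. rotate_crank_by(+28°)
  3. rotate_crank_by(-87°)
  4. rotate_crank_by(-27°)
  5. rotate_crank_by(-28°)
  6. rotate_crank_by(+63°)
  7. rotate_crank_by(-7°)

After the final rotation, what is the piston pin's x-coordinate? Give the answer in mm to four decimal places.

107.4037

set_geometry: r = 34 mm, L = 100 mm, e = 16 mm; θ ← 0°
rotate_crank_by(+28°): θ ← 0° +28° = 28°
rotate_crank_by(-87°): θ ← 28° -87° = -59°
rotate_crank_by(-27°): θ ← -59° -27° = -86°
rotate_crank_by(-28°): θ ← -86° -28° = -114°
rotate_crank_by(+63°): θ ← -114° +63° = -51°
rotate_crank_by(-7°): θ ← -51° -7° = -58°
crank pin P = (r cos θ, r sin θ) = (18.017255, -28.833635)
h = r sin θ − e = -28.833635 − 16 = -44.833635
x = r cos θ + √(L² − h²) = 18.017255 + √(10000.0 − 2010.0549) = 18.017255 + 89.386493 = 107.403748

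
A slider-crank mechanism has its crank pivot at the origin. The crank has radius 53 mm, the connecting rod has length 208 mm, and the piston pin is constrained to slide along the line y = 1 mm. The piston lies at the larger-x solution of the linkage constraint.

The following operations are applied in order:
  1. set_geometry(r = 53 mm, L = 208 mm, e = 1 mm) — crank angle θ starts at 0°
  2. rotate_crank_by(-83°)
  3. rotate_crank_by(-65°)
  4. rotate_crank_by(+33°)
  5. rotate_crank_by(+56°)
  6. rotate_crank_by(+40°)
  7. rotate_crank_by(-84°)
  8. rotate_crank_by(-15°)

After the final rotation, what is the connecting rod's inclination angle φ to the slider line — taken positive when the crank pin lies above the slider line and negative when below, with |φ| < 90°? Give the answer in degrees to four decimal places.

-13.2847

set_geometry: r = 53 mm, L = 208 mm, e = 1 mm; θ ← 0°
rotate_crank_by(-83°): θ ← 0° -83° = -83°
rotate_crank_by(-65°): θ ← -83° -65° = -148°
rotate_crank_by(+33°): θ ← -148° +33° = -115°
rotate_crank_by(+56°): θ ← -115° +56° = -59°
rotate_crank_by(+40°): θ ← -59° +40° = -19°
rotate_crank_by(-84°): θ ← -19° -84° = -103°
rotate_crank_by(-15°): θ ← -103° -15° = -118°
crank pin P = (r cos θ, r sin θ) = (-24.881993, -46.796222)
h = r sin θ − e = -46.796222 − 1 = -47.796222
sin φ = h / L = -47.796222 / 208 = -0.22978953
φ = arcsin(-0.22978953) = -13.284681°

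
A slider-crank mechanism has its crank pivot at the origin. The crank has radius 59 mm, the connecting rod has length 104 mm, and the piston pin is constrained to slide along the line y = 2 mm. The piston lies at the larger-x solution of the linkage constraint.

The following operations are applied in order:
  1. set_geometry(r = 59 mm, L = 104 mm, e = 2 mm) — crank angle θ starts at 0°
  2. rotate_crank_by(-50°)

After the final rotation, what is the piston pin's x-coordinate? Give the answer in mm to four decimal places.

set_geometry: r = 59 mm, L = 104 mm, e = 2 mm; θ ← 0°
rotate_crank_by(-50°): θ ← 0° -50° = -50°
crank pin P = (r cos θ, r sin θ) = (37.924469, -45.196622)
h = r sin θ − e = -45.196622 − 2 = -47.196622
x = r cos θ + √(L² − h²) = 37.924469 + √(10816.0 − 2227.5211) = 37.924469 + 92.674046 = 130.598515

130.5985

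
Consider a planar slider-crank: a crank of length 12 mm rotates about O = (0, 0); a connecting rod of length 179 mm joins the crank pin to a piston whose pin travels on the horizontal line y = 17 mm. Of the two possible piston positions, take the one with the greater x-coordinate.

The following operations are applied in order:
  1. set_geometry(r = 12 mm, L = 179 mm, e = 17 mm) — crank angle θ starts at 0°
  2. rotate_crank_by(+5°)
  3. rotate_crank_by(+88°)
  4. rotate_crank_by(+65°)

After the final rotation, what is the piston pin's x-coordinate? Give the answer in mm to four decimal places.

167.4365

set_geometry: r = 12 mm, L = 179 mm, e = 17 mm; θ ← 0°
rotate_crank_by(+5°): θ ← 0° +5° = 5°
rotate_crank_by(+88°): θ ← 5° +88° = 93°
rotate_crank_by(+65°): θ ← 93° +65° = 158°
crank pin P = (r cos θ, r sin θ) = (-11.126206, 4.495279)
h = r sin θ − e = 4.495279 − 17 = -12.504721
x = r cos θ + √(L² − h²) = -11.126206 + √(32041.0 − 156.3680) = -11.126206 + 178.562684 = 167.436477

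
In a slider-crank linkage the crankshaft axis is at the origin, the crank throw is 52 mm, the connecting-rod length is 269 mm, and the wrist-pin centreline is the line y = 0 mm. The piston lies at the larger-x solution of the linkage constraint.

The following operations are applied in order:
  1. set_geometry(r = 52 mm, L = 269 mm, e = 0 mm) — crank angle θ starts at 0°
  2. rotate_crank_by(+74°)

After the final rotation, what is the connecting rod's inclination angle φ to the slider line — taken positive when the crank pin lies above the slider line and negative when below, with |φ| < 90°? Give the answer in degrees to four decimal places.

10.7090

set_geometry: r = 52 mm, L = 269 mm, e = 0 mm; θ ← 0°
rotate_crank_by(+74°): θ ← 0° +74° = 74°
crank pin P = (r cos θ, r sin θ) = (14.333143, 49.985608)
h = r sin θ − e = 49.985608 − 0 = 49.985608
sin φ = h / L = 49.985608 / 269 = 0.18582010
φ = arcsin(0.18582010) = 10.708950°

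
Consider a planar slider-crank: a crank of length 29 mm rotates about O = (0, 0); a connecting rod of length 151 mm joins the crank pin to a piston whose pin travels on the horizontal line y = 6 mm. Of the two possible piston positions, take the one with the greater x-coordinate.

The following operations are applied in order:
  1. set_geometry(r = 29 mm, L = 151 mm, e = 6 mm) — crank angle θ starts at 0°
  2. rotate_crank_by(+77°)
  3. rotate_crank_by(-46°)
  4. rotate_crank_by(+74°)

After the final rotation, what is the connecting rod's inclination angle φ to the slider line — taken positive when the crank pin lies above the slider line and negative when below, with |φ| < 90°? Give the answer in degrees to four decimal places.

8.3821

set_geometry: r = 29 mm, L = 151 mm, e = 6 mm; θ ← 0°
rotate_crank_by(+77°): θ ← 0° +77° = 77°
rotate_crank_by(-46°): θ ← 77° -46° = 31°
rotate_crank_by(+74°): θ ← 31° +74° = 105°
crank pin P = (r cos θ, r sin θ) = (-7.505752, 28.011849)
h = r sin θ − e = 28.011849 − 6 = 22.011849
sin φ = h / L = 22.011849 / 151 = 0.14577383
φ = arcsin(0.14577383) = 8.382093°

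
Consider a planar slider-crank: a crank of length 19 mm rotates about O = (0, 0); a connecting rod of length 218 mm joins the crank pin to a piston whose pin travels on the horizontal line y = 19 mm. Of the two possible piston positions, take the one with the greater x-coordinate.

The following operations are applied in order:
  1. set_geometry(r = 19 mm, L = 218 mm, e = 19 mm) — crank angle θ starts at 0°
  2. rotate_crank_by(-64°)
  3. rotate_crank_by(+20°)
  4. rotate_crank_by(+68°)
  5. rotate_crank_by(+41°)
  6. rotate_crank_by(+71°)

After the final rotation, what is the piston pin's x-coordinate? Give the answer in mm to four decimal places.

set_geometry: r = 19 mm, L = 218 mm, e = 19 mm; θ ← 0°
rotate_crank_by(-64°): θ ← 0° -64° = -64°
rotate_crank_by(+20°): θ ← -64° +20° = -44°
rotate_crank_by(+68°): θ ← -44° +68° = 24°
rotate_crank_by(+41°): θ ← 24° +41° = 65°
rotate_crank_by(+71°): θ ← 65° +71° = 136°
crank pin P = (r cos θ, r sin θ) = (-13.667456, 13.198509)
h = r sin θ − e = 13.198509 − 19 = -5.801491
x = r cos θ + √(L² − h²) = -13.667456 + √(47524.0 − 33.6573) = -13.667456 + 217.922791 = 204.255334

204.2553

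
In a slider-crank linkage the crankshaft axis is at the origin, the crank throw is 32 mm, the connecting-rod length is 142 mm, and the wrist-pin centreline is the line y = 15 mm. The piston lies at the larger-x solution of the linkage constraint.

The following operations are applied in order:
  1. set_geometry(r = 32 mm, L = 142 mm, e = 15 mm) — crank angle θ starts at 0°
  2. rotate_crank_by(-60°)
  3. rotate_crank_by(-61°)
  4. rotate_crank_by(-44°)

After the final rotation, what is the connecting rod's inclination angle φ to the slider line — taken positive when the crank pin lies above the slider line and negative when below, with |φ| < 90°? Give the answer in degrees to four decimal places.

-9.4368

set_geometry: r = 32 mm, L = 142 mm, e = 15 mm; θ ← 0°
rotate_crank_by(-60°): θ ← 0° -60° = -60°
rotate_crank_by(-61°): θ ← -60° -61° = -121°
rotate_crank_by(-44°): θ ← -121° -44° = -165°
crank pin P = (r cos θ, r sin θ) = (-30.909626, -8.282209)
h = r sin θ − e = -8.282209 − 15 = -23.282209
sin φ = h / L = -23.282209 / 142 = -0.16395922
φ = arcsin(-0.16395922) = -9.436779°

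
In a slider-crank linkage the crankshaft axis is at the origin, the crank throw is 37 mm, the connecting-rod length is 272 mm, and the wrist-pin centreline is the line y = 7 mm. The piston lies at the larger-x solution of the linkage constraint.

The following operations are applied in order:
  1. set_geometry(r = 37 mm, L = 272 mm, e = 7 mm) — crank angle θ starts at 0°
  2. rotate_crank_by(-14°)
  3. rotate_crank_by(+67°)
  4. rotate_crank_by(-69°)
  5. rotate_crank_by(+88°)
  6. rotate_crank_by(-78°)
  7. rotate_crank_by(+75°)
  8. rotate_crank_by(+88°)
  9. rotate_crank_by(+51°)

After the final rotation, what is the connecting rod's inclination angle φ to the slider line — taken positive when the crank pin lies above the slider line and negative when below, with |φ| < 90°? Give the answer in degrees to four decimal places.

set_geometry: r = 37 mm, L = 272 mm, e = 7 mm; θ ← 0°
rotate_crank_by(-14°): θ ← 0° -14° = -14°
rotate_crank_by(+67°): θ ← -14° +67° = 53°
rotate_crank_by(-69°): θ ← 53° -69° = -16°
rotate_crank_by(+88°): θ ← -16° +88° = 72°
rotate_crank_by(-78°): θ ← 72° -78° = -6°
rotate_crank_by(+75°): θ ← -6° +75° = 69°
rotate_crank_by(+88°): θ ← 69° +88° = 157°
rotate_crank_by(+51°): θ ← 157° +51° = 208°
crank pin P = (r cos θ, r sin θ) = (-32.669061, -17.370448)
h = r sin θ − e = -17.370448 − 7 = -24.370448
sin φ = h / L = -24.370448 / 272 = -0.08959723
φ = arcsin(-0.08959723) = -5.140437°

-5.1404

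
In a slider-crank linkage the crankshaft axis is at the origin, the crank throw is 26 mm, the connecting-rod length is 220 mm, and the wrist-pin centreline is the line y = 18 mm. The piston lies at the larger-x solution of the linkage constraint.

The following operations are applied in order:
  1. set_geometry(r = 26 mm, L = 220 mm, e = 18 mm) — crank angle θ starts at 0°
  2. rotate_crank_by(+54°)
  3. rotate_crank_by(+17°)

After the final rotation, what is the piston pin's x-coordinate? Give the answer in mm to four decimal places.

set_geometry: r = 26 mm, L = 220 mm, e = 18 mm; θ ← 0°
rotate_crank_by(+54°): θ ← 0° +54° = 54°
rotate_crank_by(+17°): θ ← 54° +17° = 71°
crank pin P = (r cos θ, r sin θ) = (8.464772, 24.583483)
h = r sin θ − e = 24.583483 − 18 = 6.583483
x = r cos θ + √(L² − h²) = 8.464772 + √(48400.0 − 43.3422) = 8.464772 + 219.901473 = 228.366245

228.3662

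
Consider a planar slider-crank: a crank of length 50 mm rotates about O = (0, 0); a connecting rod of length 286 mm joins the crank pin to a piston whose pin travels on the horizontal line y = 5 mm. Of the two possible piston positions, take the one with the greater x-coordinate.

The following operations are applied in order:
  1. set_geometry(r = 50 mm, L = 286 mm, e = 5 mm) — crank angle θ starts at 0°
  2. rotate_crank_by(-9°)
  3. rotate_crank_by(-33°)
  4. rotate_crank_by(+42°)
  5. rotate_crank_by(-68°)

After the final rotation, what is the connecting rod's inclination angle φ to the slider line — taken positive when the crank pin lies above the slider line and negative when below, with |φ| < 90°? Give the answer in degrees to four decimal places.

set_geometry: r = 50 mm, L = 286 mm, e = 5 mm; θ ← 0°
rotate_crank_by(-9°): θ ← 0° -9° = -9°
rotate_crank_by(-33°): θ ← -9° -33° = -42°
rotate_crank_by(+42°): θ ← -42° +42° = 0°
rotate_crank_by(-68°): θ ← 0° -68° = -68°
crank pin P = (r cos θ, r sin θ) = (18.730330, -46.359193)
h = r sin θ − e = -46.359193 − 5 = -51.359193
sin φ = h / L = -51.359193 / 286 = -0.17957760
φ = arcsin(-0.17957760) = -10.345157°

-10.3452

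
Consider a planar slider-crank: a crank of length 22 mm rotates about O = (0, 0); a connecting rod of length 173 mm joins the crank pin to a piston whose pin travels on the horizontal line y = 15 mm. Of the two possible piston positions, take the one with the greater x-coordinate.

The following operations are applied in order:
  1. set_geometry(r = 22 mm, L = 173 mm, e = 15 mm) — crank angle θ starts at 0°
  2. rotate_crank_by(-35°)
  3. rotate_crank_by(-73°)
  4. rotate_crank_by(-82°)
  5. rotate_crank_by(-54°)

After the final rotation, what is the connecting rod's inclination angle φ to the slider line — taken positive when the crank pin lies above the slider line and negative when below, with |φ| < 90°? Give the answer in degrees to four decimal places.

set_geometry: r = 22 mm, L = 173 mm, e = 15 mm; θ ← 0°
rotate_crank_by(-35°): θ ← 0° -35° = -35°
rotate_crank_by(-73°): θ ← -35° -73° = -108°
rotate_crank_by(-82°): θ ← -108° -82° = -190°
rotate_crank_by(-54°): θ ← -190° -54° = -244°
crank pin P = (r cos θ, r sin θ) = (-9.644165, 19.773469)
h = r sin θ − e = 19.773469 − 15 = 4.773469
sin φ = h / L = 4.773469 / 173 = 0.02759231
φ = arcsin(0.02759231) = 1.581123°

1.5811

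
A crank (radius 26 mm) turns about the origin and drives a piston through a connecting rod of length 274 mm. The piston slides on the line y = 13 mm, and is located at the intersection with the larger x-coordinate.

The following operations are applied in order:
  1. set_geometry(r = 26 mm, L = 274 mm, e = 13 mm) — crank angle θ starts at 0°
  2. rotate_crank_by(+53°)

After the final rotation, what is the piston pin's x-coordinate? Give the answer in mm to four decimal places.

set_geometry: r = 26 mm, L = 274 mm, e = 13 mm; θ ← 0°
rotate_crank_by(+53°): θ ← 0° +53° = 53°
crank pin P = (r cos θ, r sin θ) = (15.647191, 20.764523)
h = r sin θ − e = 20.764523 − 13 = 7.764523
x = r cos θ + √(L² − h²) = 15.647191 + √(75076.0 − 60.2878) = 15.647191 + 273.889964 = 289.537154

289.5372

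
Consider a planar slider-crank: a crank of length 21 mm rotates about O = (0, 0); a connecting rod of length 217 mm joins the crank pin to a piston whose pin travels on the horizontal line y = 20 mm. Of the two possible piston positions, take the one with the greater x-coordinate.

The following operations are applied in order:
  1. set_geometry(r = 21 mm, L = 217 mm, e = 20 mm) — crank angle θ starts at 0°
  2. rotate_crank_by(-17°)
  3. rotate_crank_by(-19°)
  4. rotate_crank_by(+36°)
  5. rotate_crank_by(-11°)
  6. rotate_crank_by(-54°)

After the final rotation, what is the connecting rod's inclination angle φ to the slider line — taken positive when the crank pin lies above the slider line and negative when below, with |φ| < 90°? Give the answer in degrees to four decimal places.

set_geometry: r = 21 mm, L = 217 mm, e = 20 mm; θ ← 0°
rotate_crank_by(-17°): θ ← 0° -17° = -17°
rotate_crank_by(-19°): θ ← -17° -19° = -36°
rotate_crank_by(+36°): θ ← -36° +36° = 0°
rotate_crank_by(-11°): θ ← 0° -11° = -11°
rotate_crank_by(-54°): θ ← -11° -54° = -65°
crank pin P = (r cos θ, r sin θ) = (8.874983, -19.032464)
h = r sin θ − e = -19.032464 − 20 = -39.032464
sin φ = h / L = -39.032464 / 217 = -0.17987310
φ = arcsin(-0.17987310) = -10.362369°

-10.3624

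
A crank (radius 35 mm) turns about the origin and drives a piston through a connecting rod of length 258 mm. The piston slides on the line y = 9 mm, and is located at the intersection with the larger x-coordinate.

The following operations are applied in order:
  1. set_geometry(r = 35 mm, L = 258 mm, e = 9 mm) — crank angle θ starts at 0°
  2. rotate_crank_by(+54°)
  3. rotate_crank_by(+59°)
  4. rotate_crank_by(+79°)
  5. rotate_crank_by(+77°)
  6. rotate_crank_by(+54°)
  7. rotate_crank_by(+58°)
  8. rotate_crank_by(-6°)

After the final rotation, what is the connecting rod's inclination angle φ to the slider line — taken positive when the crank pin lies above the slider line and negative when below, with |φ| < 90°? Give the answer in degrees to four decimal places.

0.0130

set_geometry: r = 35 mm, L = 258 mm, e = 9 mm; θ ← 0°
rotate_crank_by(+54°): θ ← 0° +54° = 54°
rotate_crank_by(+59°): θ ← 54° +59° = 113°
rotate_crank_by(+79°): θ ← 113° +79° = 192°
rotate_crank_by(+77°): θ ← 192° +77° = 269°
rotate_crank_by(+54°): θ ← 269° +54° = 323°
rotate_crank_by(+58°): θ ← 323° +58° = 381°
rotate_crank_by(-6°): θ ← 381° -6° = 375°
crank pin P = (r cos θ, r sin θ) = (33.807404, 9.058667)
h = r sin θ − e = 9.058667 − 9 = 0.058667
sin φ = h / L = 0.058667 / 258 = 0.00022739
φ = arcsin(0.00022739) = 0.013028°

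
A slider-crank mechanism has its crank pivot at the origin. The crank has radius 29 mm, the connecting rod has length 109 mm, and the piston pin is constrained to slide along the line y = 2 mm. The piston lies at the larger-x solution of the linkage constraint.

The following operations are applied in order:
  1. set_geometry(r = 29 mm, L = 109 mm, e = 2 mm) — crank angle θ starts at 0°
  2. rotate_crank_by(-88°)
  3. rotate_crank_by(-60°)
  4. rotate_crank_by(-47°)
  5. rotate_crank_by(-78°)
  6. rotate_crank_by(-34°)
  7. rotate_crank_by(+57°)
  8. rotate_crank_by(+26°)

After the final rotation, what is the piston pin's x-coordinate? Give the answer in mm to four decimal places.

86.6182

set_geometry: r = 29 mm, L = 109 mm, e = 2 mm; θ ← 0°
rotate_crank_by(-88°): θ ← 0° -88° = -88°
rotate_crank_by(-60°): θ ← -88° -60° = -148°
rotate_crank_by(-47°): θ ← -148° -47° = -195°
rotate_crank_by(-78°): θ ← -195° -78° = -273°
rotate_crank_by(-34°): θ ← -273° -34° = -307°
rotate_crank_by(+57°): θ ← -307° +57° = -250°
rotate_crank_by(+26°): θ ← -250° +26° = -224°
crank pin P = (r cos θ, r sin θ) = (-20.860854, 20.145093)
h = r sin θ − e = 20.145093 − 2 = 18.145093
x = r cos θ + √(L² − h²) = -20.860854 + √(11881.0 − 329.2444) = -20.860854 + 107.479094 = 86.618240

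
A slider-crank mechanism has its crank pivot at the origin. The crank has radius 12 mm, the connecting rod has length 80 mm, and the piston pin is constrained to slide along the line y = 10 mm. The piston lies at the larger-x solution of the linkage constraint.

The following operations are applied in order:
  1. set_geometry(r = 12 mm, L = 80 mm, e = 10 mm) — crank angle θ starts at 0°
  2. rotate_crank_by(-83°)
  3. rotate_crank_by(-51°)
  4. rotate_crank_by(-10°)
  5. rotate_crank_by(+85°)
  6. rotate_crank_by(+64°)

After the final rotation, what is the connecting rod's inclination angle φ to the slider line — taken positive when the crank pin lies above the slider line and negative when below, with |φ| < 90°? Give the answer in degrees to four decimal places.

set_geometry: r = 12 mm, L = 80 mm, e = 10 mm; θ ← 0°
rotate_crank_by(-83°): θ ← 0° -83° = -83°
rotate_crank_by(-51°): θ ← -83° -51° = -134°
rotate_crank_by(-10°): θ ← -134° -10° = -144°
rotate_crank_by(+85°): θ ← -144° +85° = -59°
rotate_crank_by(+64°): θ ← -59° +64° = 5°
crank pin P = (r cos θ, r sin θ) = (11.954336, 1.045869)
h = r sin θ − e = 1.045869 − 10 = -8.954131
sin φ = h / L = -8.954131 / 80 = -0.11192664
φ = arcsin(-0.11192664) = -6.426390°

-6.4264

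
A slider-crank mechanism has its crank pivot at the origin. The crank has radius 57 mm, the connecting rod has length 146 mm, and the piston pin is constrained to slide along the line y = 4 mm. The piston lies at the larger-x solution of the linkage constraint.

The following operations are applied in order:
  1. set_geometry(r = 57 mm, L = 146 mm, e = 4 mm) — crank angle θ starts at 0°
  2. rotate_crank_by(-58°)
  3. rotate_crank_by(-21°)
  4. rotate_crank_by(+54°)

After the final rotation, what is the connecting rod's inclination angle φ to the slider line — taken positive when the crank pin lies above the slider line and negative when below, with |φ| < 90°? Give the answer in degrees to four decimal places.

set_geometry: r = 57 mm, L = 146 mm, e = 4 mm; θ ← 0°
rotate_crank_by(-58°): θ ← 0° -58° = -58°
rotate_crank_by(-21°): θ ← -58° -21° = -79°
rotate_crank_by(+54°): θ ← -79° +54° = -25°
crank pin P = (r cos θ, r sin θ) = (51.659544, -24.089241)
h = r sin θ − e = -24.089241 − 4 = -28.089241
sin φ = h / L = -28.089241 / 146 = -0.19239206
φ = arcsin(-0.19239206) = -11.092415°

-11.0924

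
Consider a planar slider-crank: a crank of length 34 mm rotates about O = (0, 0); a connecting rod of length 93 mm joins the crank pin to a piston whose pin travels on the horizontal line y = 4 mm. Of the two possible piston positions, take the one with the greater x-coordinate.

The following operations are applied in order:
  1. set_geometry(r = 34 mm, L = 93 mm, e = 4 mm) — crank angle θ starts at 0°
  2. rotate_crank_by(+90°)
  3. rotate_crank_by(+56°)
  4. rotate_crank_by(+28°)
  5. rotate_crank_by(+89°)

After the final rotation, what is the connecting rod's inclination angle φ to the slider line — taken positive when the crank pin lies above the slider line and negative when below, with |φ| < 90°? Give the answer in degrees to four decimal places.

set_geometry: r = 34 mm, L = 93 mm, e = 4 mm; θ ← 0°
rotate_crank_by(+90°): θ ← 0° +90° = 90°
rotate_crank_by(+56°): θ ← 90° +56° = 146°
rotate_crank_by(+28°): θ ← 146° +28° = 174°
rotate_crank_by(+89°): θ ← 174° +89° = 263°
crank pin P = (r cos θ, r sin θ) = (-4.143558, -33.746569)
h = r sin θ − e = -33.746569 − 4 = -37.746569
sin φ = h / L = -37.746569 / 93 = -0.40587709
φ = arcsin(-0.40587709) = -23.946102°

-23.9461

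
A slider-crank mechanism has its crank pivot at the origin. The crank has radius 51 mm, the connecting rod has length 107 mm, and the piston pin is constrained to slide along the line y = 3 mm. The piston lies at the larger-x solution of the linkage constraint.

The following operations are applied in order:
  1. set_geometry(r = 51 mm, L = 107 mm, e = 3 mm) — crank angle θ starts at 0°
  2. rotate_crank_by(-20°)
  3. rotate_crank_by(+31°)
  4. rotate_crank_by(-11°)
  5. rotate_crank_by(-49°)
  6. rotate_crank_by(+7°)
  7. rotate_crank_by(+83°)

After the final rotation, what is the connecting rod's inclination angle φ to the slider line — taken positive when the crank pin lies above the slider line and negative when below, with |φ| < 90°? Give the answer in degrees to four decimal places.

set_geometry: r = 51 mm, L = 107 mm, e = 3 mm; θ ← 0°
rotate_crank_by(-20°): θ ← 0° -20° = -20°
rotate_crank_by(+31°): θ ← -20° +31° = 11°
rotate_crank_by(-11°): θ ← 11° -11° = 0°
rotate_crank_by(-49°): θ ← 0° -49° = -49°
rotate_crank_by(+7°): θ ← -49° +7° = -42°
rotate_crank_by(+83°): θ ← -42° +83° = 41°
crank pin P = (r cos θ, r sin θ) = (38.490189, 33.459010)
h = r sin θ − e = 33.459010 − 3 = 30.459010
sin φ = h / L = 30.459010 / 107 = 0.28466365
φ = arcsin(0.28466365) = 16.538744°

16.5387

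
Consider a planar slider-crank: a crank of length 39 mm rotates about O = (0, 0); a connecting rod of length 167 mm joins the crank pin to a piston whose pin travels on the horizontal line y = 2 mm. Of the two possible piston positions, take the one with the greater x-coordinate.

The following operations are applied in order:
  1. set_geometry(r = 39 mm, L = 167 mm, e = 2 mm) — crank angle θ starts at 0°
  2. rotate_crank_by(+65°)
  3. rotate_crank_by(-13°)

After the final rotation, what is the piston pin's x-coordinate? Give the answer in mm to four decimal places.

set_geometry: r = 39 mm, L = 167 mm, e = 2 mm; θ ← 0°
rotate_crank_by(+65°): θ ← 0° +65° = 65°
rotate_crank_by(-13°): θ ← 65° -13° = 52°
crank pin P = (r cos θ, r sin θ) = (24.010798, 30.732419)
h = r sin θ − e = 30.732419 − 2 = 28.732419
x = r cos θ + √(L² − h²) = 24.010798 + √(27889.0 − 825.5519) = 24.010798 + 164.509720 = 188.520518

188.5205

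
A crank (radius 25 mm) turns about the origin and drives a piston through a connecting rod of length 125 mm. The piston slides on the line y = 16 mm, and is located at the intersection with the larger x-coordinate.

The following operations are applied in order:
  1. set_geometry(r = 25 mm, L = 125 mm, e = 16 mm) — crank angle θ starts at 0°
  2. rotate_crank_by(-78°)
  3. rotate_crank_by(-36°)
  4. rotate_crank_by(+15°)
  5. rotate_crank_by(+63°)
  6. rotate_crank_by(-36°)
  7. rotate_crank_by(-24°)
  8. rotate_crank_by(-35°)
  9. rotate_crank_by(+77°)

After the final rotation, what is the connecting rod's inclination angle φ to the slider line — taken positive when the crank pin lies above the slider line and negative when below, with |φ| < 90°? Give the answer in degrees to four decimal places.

-16.8462

set_geometry: r = 25 mm, L = 125 mm, e = 16 mm; θ ← 0°
rotate_crank_by(-78°): θ ← 0° -78° = -78°
rotate_crank_by(-36°): θ ← -78° -36° = -114°
rotate_crank_by(+15°): θ ← -114° +15° = -99°
rotate_crank_by(+63°): θ ← -99° +63° = -36°
rotate_crank_by(-36°): θ ← -36° -36° = -72°
rotate_crank_by(-24°): θ ← -72° -24° = -96°
rotate_crank_by(-35°): θ ← -96° -35° = -131°
rotate_crank_by(+77°): θ ← -131° +77° = -54°
crank pin P = (r cos θ, r sin θ) = (14.694631, -20.225425)
h = r sin θ − e = -20.225425 − 16 = -36.225425
sin φ = h / L = -36.225425 / 125 = -0.28980340
φ = arcsin(-0.28980340) = -16.846186°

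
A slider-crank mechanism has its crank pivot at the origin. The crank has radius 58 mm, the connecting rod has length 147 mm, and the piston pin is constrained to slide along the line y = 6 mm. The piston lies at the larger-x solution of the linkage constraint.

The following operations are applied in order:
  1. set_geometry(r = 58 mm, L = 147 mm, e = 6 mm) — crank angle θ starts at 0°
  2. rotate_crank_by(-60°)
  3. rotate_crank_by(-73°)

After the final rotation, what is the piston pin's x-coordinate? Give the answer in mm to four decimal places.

set_geometry: r = 58 mm, L = 147 mm, e = 6 mm; θ ← 0°
rotate_crank_by(-60°): θ ← 0° -60° = -60°
rotate_crank_by(-73°): θ ← -60° -73° = -133°
crank pin P = (r cos θ, r sin θ) = (-39.555905, -42.418515)
h = r sin θ − e = -42.418515 − 6 = -48.418515
x = r cos θ + √(L² − h²) = -39.555905 + √(21609.0 − 2344.3526) = -39.555905 + 138.797145 = 99.241240

99.2412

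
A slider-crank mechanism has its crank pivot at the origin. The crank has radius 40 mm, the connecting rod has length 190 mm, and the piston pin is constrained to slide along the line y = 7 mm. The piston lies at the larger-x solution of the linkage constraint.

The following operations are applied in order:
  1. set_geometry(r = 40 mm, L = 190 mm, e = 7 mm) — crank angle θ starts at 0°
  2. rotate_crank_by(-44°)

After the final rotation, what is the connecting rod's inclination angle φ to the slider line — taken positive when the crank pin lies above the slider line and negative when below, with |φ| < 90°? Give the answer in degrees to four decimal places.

-10.5496

set_geometry: r = 40 mm, L = 190 mm, e = 7 mm; θ ← 0°
rotate_crank_by(-44°): θ ← 0° -44° = -44°
crank pin P = (r cos θ, r sin θ) = (28.773592, -27.786335)
h = r sin θ − e = -27.786335 − 7 = -34.786335
sin φ = h / L = -34.786335 / 190 = -0.18308597
φ = arcsin(-0.18308597) = -10.549561°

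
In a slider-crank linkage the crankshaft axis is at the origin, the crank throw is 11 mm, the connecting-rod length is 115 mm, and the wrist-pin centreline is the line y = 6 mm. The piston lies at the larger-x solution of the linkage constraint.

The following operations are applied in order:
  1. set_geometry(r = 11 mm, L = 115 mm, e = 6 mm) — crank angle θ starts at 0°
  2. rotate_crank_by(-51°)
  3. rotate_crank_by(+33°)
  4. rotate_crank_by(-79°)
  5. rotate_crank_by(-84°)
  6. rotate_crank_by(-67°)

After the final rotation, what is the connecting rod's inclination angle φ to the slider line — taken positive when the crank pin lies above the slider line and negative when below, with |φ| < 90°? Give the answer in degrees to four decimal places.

2.0925

set_geometry: r = 11 mm, L = 115 mm, e = 6 mm; θ ← 0°
rotate_crank_by(-51°): θ ← 0° -51° = -51°
rotate_crank_by(+33°): θ ← -51° +33° = -18°
rotate_crank_by(-79°): θ ← -18° -79° = -97°
rotate_crank_by(-84°): θ ← -97° -84° = -181°
rotate_crank_by(-67°): θ ← -181° -67° = -248°
crank pin P = (r cos θ, r sin θ) = (-4.120673, 10.199022)
h = r sin θ − e = 10.199022 − 6 = 4.199022
sin φ = h / L = 4.199022 / 115 = 0.03651324
φ = arcsin(0.03651324) = 2.092520°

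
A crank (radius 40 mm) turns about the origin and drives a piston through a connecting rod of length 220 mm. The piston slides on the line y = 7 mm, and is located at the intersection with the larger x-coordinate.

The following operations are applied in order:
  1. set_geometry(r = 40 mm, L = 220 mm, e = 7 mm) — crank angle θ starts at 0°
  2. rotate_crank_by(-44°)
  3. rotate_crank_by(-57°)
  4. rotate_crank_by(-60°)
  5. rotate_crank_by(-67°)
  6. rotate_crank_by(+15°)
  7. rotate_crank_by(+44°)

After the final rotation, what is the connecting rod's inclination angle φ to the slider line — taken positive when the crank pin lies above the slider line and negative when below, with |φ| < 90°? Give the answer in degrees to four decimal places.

-3.8136

set_geometry: r = 40 mm, L = 220 mm, e = 7 mm; θ ← 0°
rotate_crank_by(-44°): θ ← 0° -44° = -44°
rotate_crank_by(-57°): θ ← -44° -57° = -101°
rotate_crank_by(-60°): θ ← -101° -60° = -161°
rotate_crank_by(-67°): θ ← -161° -67° = -228°
rotate_crank_by(+15°): θ ← -228° +15° = -213°
rotate_crank_by(+44°): θ ← -213° +44° = -169°
crank pin P = (r cos θ, r sin θ) = (-39.265087, -7.632360)
h = r sin θ − e = -7.632360 − 7 = -14.632360
sin φ = h / L = -14.632360 / 220 = -0.06651073
φ = arcsin(-0.06651073) = -3.813599°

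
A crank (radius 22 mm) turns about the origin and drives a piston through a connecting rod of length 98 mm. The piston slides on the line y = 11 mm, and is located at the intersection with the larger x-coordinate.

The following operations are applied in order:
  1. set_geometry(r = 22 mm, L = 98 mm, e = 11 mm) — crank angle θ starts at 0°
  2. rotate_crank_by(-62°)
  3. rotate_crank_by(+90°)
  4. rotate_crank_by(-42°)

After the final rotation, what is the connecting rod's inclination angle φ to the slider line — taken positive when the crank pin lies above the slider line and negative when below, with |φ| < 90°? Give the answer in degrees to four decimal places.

-9.5875

set_geometry: r = 22 mm, L = 98 mm, e = 11 mm; θ ← 0°
rotate_crank_by(-62°): θ ← 0° -62° = -62°
rotate_crank_by(+90°): θ ← -62° +90° = 28°
rotate_crank_by(-42°): θ ← 28° -42° = -14°
crank pin P = (r cos θ, r sin θ) = (21.346506, -5.322282)
h = r sin θ − e = -5.322282 − 11 = -16.322282
sin φ = h / L = -16.322282 / 98 = -0.16655389
φ = arcsin(-0.16655389) = -9.587515°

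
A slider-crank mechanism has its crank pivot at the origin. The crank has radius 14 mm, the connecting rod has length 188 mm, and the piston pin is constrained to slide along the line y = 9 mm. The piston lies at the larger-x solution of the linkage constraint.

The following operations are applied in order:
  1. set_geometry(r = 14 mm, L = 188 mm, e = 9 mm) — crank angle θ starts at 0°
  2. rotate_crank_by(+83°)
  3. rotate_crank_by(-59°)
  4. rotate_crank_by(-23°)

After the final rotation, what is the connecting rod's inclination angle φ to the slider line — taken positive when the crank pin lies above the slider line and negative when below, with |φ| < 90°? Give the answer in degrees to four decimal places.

set_geometry: r = 14 mm, L = 188 mm, e = 9 mm; θ ← 0°
rotate_crank_by(+83°): θ ← 0° +83° = 83°
rotate_crank_by(-59°): θ ← 83° -59° = 24°
rotate_crank_by(-23°): θ ← 24° -23° = 1°
crank pin P = (r cos θ, r sin θ) = (13.997868, 0.244334)
h = r sin θ − e = 0.244334 − 9 = -8.755666
sin φ = h / L = -8.755666 / 188 = -0.04657269
φ = arcsin(-0.04657269) = -2.669384°

-2.6694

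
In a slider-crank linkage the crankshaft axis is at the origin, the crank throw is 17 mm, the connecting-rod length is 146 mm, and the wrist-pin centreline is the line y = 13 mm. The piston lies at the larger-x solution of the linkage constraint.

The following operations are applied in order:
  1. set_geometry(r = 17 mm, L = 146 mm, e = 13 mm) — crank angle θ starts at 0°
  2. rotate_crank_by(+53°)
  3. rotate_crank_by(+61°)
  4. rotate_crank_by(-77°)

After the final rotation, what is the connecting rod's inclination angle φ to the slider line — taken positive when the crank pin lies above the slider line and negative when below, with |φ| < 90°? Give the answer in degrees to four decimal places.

-1.0868

set_geometry: r = 17 mm, L = 146 mm, e = 13 mm; θ ← 0°
rotate_crank_by(+53°): θ ← 0° +53° = 53°
rotate_crank_by(+61°): θ ← 53° +61° = 114°
rotate_crank_by(-77°): θ ← 114° -77° = 37°
crank pin P = (r cos θ, r sin θ) = (13.576804, 10.230855)
h = r sin θ − e = 10.230855 − 13 = -2.769145
sin φ = h / L = -2.769145 / 146 = -0.01896674
φ = arcsin(-0.01896674) = -1.086780°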